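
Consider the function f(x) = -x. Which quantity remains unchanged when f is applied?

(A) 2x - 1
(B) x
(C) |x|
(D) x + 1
C

For f(x) = -x:
Applying f replaces x by -x. Since |-x| = |x|, the absolute value is unchanged by f, whereas x -> -x, 2x - 1 -> -2x - 1 and x + 1 -> -x + 1 all change.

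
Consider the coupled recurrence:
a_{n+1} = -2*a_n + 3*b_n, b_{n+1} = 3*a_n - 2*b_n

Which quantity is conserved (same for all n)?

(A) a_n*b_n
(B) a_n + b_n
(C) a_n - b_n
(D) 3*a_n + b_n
B

Replace a_n by a_{n+1} = -2*a_n + 3*b_n and b_n by b_{n+1} = 3*a_n - 2*b_n in each option and simplify:
(A) a_n*b_n  ->  (-2*a_n + 3*b_n)*(3*a_n - 2*b_n) = -6*a_n^2 + 13*a_n*b_n - 6*b_n^2   [not conserved]
(B) a_n + b_n  ->  (-2*a_n + 3*b_n) + (3*a_n - 2*b_n) = a_n + b_n   [conserved]
(C) a_n - b_n  ->  (-2*a_n + 3*b_n) - (3*a_n - 2*b_n) = -5*a_n + 5*b_n   [not conserved]
(D) 3*a_n + b_n  ->  3*(-2*a_n + 3*b_n) + (3*a_n - 2*b_n) = -3*a_n + 7*b_n   [not conserved]

Only (B) a_n + b_n returns to itself after one step, so it is the conserved quantity.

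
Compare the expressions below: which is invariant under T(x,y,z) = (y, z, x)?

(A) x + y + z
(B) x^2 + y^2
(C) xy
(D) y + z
A

Apply T(x,y,z) = (y, z, x) to each option, i.e. replace (x, y, z) by the transformed coordinates.
Substitute the transformed coordinates into each option and compare with the original:
(A) x + y + z  ->  (y) + (z) + (x) = x + y + z   [equals x + y + z: invariant]
(B) x^2 + y^2  ->  (y)^2 + (z)^2 = y^2 + z^2   [differs from x^2 + y^2: not invariant]
(C) xy  ->  (y)(z) = yz   [differs from xy: not invariant]
(D) y + z  ->  (z) + (x) = x + z   [differs from y + z: not invariant]

Only option (A), x + y + z, is unchanged by the transformation.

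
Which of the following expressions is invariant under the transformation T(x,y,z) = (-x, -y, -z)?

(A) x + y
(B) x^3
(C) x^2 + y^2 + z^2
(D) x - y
C

Apply T(x,y,z) = (-x, -y, -z) to each option, i.e. replace (x, y, z) by the transformed coordinates.
Substitute the transformed coordinates into each option and compare with the original:
(A) x + y  ->  (-x) + (-y) = -x - y   [differs from x + y: not invariant]
(B) x^3  ->  (-x)^3 = -x^3   [differs from x^3: not invariant]
(C) x^2 + y^2 + z^2  ->  (-x)^2 + (-y)^2 + (-z)^2 = x^2 + y^2 + z^2   [equals x^2 + y^2 + z^2: invariant]
(D) x - y  ->  (-x) - (-y) = -x + y   [differs from x - y: not invariant]

Only option (C), x^2 + y^2 + z^2, is unchanged by the transformation.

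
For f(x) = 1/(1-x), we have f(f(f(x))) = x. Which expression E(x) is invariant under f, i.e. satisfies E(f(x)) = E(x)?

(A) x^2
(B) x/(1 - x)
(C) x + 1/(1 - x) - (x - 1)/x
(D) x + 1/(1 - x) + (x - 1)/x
D

Replace x by f(x) = 1/(1 - x) in each option and simplify. As a quick numerical cross-check, also compare E(5) with E(f(5)) = E(-1/4).

(A) x^2  ->  (1/(1 - x))^2 = (x - 1)^(-2); check: E(5) = 25 but E(-1/4) = 1/16.   [not invariant]
(B) x/(1 - x)  ->  (1/(1 - x))/(1 - (1/(1 - x))) = -1/x; check: E(5) = -5/4 but E(-1/4) = -1/5.   [not invariant]
(C) x + 1/(1 - x) - (x - 1)/x  ->  (1/(1 - x)) + 1/(1 - (1/(1 - x))) - ((1/(1 - x)) - 1)/(1/(1 - x)) = (x^2(1 - x) - x + (x - 1)^2)/(x(x - 1)); check: E(5) = 79/20 but E(-1/4) = -89/20.   [not invariant]
(D) x + 1/(1 - x) + (x - 1)/x  ->  (1/(1 - x)) + 1/(1 - (1/(1 - x))) + ((1/(1 - x)) - 1)/(1/(1 - x)), which simplifies back to x + 1/(1 - x) + (x - 1)/x; check: E(5) = 111/20, E(-1/4) = 111/20.   [invariant]

Only (D) is unchanged. Indeed f(f(x)) = 1/(1 - 1/(1-x)) = (1-x)/(-x) = (x-1)/x, so E(x) = x + f(x) + f(f(x)) is the sum over the whole 3-cycle; applying f just permutes the three terms cyclically (x -> f(x) -> f(f(x)) -> x), leaving the sum unchanged.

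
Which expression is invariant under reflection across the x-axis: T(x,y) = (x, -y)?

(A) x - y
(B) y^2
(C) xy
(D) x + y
B

The map is reflection across the x-axis: T(x,y) = (x, -y).
Substitute the transformed coordinates into each option and compare with the original:
(A) x - y  ->  (x) - (-y) = x + y   [differs from x - y: not invariant]
(B) y^2  ->  (-y)^2 = y^2   [equals y^2: invariant]
(C) xy  ->  (x)(-y) = -xy   [differs from xy: not invariant]
(D) x + y  ->  (x) + (-y) = x - y   [differs from x + y: not invariant]

Only option (B), y^2, is unchanged by the transformation.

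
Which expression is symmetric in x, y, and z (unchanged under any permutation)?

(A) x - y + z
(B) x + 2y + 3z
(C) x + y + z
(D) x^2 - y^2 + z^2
C

A symmetric expression is unchanged when the variables are permuted; here the transformation to test is the swap (x, y) -> (y, x).
A symmetric expression must survive every permutation; the single swap x <-> y already eliminates the distractors, and the keyed expression is also unchanged by x <-> z and y <-> z (each variable enters it in exactly the same way).
Substitute the transformed coordinates into each option and compare with the original:
(A) x - y + z  ->  (y) - (x) + z = -x + y + z   [differs from x - y + z: not invariant]
(B) x + 2y + 3z  ->  (y) + 2(x) + 3z = 2x + y + 3z   [differs from x + 2y + 3z: not invariant]
(C) x + y + z  ->  (y) + (x) + z = x + y + z   [equals x + y + z: invariant]
(D) x^2 - y^2 + z^2  ->  (y)^2 - (x)^2 + z^2 = -x^2 + y^2 + z^2   [differs from x^2 - y^2 + z^2: not invariant]

Only option (C), x + y + z, is unchanged by the transformation.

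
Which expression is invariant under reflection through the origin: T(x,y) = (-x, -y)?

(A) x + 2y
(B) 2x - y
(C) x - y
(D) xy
D

The map is reflection through the origin: T(x,y) = (-x, -y).
Substitute the transformed coordinates into each option and compare with the original:
(A) x + 2y  ->  (-x) + 2(-y) = -x - 2y   [differs from x + 2y: not invariant]
(B) 2x - y  ->  2(-x) - (-y) = -2x + y   [differs from 2x - y: not invariant]
(C) x - y  ->  (-x) - (-y) = -x + y   [differs from x - y: not invariant]
(D) xy  ->  (-x)(-y) = xy   [equals xy: invariant]

Only option (D), xy, is unchanged by the transformation.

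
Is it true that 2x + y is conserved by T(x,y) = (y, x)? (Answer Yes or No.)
No

Substitute T(x,y) = (y, x) into the expression and compare with the original.

Original: 2x + y
After applying T: 2(y) + (x) = x + 2y

This differs from the original 2x + y (difference: -x + y), so the expression is NOT invariant.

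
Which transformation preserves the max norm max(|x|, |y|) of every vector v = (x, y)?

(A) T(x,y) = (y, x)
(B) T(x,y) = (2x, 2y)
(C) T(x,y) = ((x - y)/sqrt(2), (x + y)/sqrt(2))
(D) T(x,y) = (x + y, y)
A

A transformation preserves a norm if ||T(v)|| = ||v|| for every v; a single vector where the norm changes rules an option out.

(A) T(x,y) = (y, x): preserves the norm -- it only permutes the coordinates and/or flips signs, which leaves max(|x|, |y|) unchanged.
(B) T(x,y) = (2x, 2y): v = (1, 0) has norm max(|1|, |0|) = 1, but T(v) = (2, 0) has norm 2 -- not preserved.
(C) T(x,y) = ((x - y)/sqrt(2), (x + y)/sqrt(2)): v = (1, 0) has norm max(|1|, |0|) = 1, but T(v) = (sqrt(2)/2, sqrt(2)/2) has norm sqrt(2)/2 -- not preserved.
(D) T(x,y) = (x + y, y): v = (1, 1) has norm max(|1|, |1|) = 1, but T(v) = (2, 1) has norm 2 -- not preserved.

Therefore the answer is (A).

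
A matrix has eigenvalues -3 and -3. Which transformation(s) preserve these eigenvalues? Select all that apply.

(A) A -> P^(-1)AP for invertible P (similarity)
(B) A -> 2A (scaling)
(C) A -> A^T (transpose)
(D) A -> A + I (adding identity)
A and C

Eigenvalues are preserved by:
1. Similarity transformations: A -> P^(-1)AP (same characteristic polynomial)
2. Transpose: A^T has the same eigenvalues as A

Eigenvalues are NOT preserved by:
- Adding identity: eigenvalues become -3+1, -3+1
- Scaling: eigenvalues become -6, -6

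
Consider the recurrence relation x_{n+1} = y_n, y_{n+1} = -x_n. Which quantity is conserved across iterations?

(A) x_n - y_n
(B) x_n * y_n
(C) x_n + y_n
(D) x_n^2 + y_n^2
D

For the recurrence x_{n+1} = y_n, y_{n+1} = -x_n:

x_{n+1}^2 + y_{n+1}^2 = y_n^2 + (-x_n)^2 = x_n^2 + y_n^2
The sum of squares is conserved (like energy in a harmonic oscillator).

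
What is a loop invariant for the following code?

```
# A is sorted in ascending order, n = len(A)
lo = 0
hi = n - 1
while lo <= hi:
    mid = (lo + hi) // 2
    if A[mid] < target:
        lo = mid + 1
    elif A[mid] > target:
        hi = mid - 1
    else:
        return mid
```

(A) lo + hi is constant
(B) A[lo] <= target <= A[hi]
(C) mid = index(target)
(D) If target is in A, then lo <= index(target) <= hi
D

A loop invariant must hold before the first iteration and be re-established by every execution of the body.

(D) If target is in A, then lo <= index(target) <= hi: Before the loop [lo, hi] = [0, n-1] covers every index. When A[mid] < target, sortedness puts target strictly to the right of mid, so setting lo = mid + 1 keeps index(target) in [lo, hi]; symmetrically for hi = mid - 1. Hence 'if target is in A then lo <= index(target) <= hi' holds after every iteration, and when lo > hi it proves target is absent.

The other options fail:
(A) lo + hi is constant: each iteration moves exactly one of lo, hi, so lo + hi changes (e.g. 0 + (n-1) becomes (mid+1) + (n-1)).
(B) A[lo] <= target <= A[hi]: fails when target is not in A (e.g. target < A[0] already violates it before the loop), so it is not maintained in general.
(C) mid = index(target): mid is just the current probe; it equals index(target) only on the iteration that returns.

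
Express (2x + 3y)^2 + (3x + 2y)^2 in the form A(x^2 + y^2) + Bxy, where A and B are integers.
13(x^2 + y^2) + 24xy

Expanding: (2x + 3y)^2 = 4x^2 + 12xy + 9y^2
(3x + 2y)^2 = 9x^2 + 12xy + 4y^2
Sum = (4+9)(x^2+y^2) + 24xy = 13(x^2 + y^2) + 24xy
This is symmetric in x and y.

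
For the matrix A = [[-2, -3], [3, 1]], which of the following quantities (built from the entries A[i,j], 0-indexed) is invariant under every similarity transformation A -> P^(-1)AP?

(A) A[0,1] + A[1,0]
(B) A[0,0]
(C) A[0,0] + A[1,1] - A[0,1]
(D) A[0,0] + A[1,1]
D

A[0,0] + A[1,1] is the trace of A. By the cyclic property of the trace, tr(P^(-1)AP) = tr(APP^(-1)) = tr(A), so it is the same for every matrix similar to A.

The other combinations are not similarity invariants. For example, take P = [[2, 1], [1, 1]] (det P = 1), so P^(-1) = [[1, -1], [-1, 2]] and
B = P^(-1)AP = [[-14, -9], [21, 13]].
Evaluating each option on A and on B:
(A) A[0,1] + A[1,0]: 0 for A, 12 for B -> changes
(B) A[0,0]: -2 for A, -14 for B -> changes
(C) A[0,0] + A[1,1] - A[0,1]: 2 for A, 8 for B -> changes
(D) A[0,0] + A[1,1]: -1 for A, -1 for B -> unchanged

Only (D) A[0,0] + A[1,1] = -1 survives (and it does so for every P, not just this one), so it is the invariant.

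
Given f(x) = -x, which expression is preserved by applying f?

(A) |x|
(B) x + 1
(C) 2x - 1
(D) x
A

For f(x) = -x:
Applying f replaces x by -x. Since |-x| = |x|, the absolute value is unchanged by f, whereas x -> -x, 2x - 1 -> -2x - 1 and x + 1 -> -x + 1 all change.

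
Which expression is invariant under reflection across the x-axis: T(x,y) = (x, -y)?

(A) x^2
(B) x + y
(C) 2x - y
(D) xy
A

The map is reflection across the x-axis: T(x,y) = (x, -y).
Substitute the transformed coordinates into each option and compare with the original:
(A) x^2  ->  (x)^2 = x^2   [equals x^2: invariant]
(B) x + y  ->  (x) + (-y) = x - y   [differs from x + y: not invariant]
(C) 2x - y  ->  2(x) - (-y) = 2x + y   [differs from 2x - y: not invariant]
(D) xy  ->  (x)(-y) = -xy   [differs from xy: not invariant]

Only option (A), x^2, is unchanged by the transformation.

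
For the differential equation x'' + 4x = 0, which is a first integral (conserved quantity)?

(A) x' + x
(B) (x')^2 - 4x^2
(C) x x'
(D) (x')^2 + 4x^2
D

A first integral I satisfies dI/dt = 0 along every solution. Differentiate each option and use the equation of motion:
(A) d/dt[x' + x] = x'' + x' = -4x + x', not identically 0
(B) d/dt[(x')^2 - 4x^2] = 2x'x'' - 8x x' = -16x x', not identically 0
(C) d/dt[x x'] = (x')^2 + x x'' = (x')^2 - 4x^2, not identically 0
(D) d/dt[(x')^2 + 4x^2] = 2x'x'' + 8x x' = 2x'(-4x) + 8x x' = 0

Only (D) has zero time-derivative. So the energy-like quantity (x')^2 + 4x^2 is the first integral.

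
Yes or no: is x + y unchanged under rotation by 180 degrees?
No

Applying rotation by 180 degrees: x' = x*cos(180 degrees) - y*sin(180 degrees) = -x, y' = x*sin(180 degrees) + y*cos(180 degrees) = -y

Substituting into x + y:
(-x) + (-y)
= -x - y

This differs from the original expression x + y, so it is NOT invariant.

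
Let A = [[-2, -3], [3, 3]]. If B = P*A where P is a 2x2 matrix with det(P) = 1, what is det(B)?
3

By the multiplicative property of determinants, det(B) = det(P*A) = det(P) * det(A) = det(A),
so the determinant is invariant under multiplication by any determinant-1 matrix; we just need det(A).

det(A) = (-2)(3) - (-3)(3) = -6 - (-9) = 3

Therefore det(B) = 1 * 3 = 3.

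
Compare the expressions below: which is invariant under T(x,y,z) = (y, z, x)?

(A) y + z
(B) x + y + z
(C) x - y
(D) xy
B

Apply T(x,y,z) = (y, z, x) to each option, i.e. replace (x, y, z) by the transformed coordinates.
Substitute the transformed coordinates into each option and compare with the original:
(A) y + z  ->  (z) + (x) = x + z   [differs from y + z: not invariant]
(B) x + y + z  ->  (y) + (z) + (x) = x + y + z   [equals x + y + z: invariant]
(C) x - y  ->  (y) - (z) = y - z   [differs from x - y: not invariant]
(D) xy  ->  (y)(z) = yz   [differs from xy: not invariant]

Only option (B), x + y + z, is unchanged by the transformation.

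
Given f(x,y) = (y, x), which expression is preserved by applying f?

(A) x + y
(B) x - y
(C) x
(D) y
A

For f(x,y) = (y, x):
After applying f: x' = y, y' = x. So x' + y' = y + x = x + y.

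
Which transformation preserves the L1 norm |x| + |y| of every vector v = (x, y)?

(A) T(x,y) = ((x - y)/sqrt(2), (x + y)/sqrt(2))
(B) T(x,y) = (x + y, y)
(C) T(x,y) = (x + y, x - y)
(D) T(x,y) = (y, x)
D

A transformation preserves a norm if ||T(v)|| = ||v|| for every v; a single vector where the norm changes rules an option out.

(A) T(x,y) = ((x - y)/sqrt(2), (x + y)/sqrt(2)): v = (1, 0) has norm |1| + |0| = 1, but T(v) = (sqrt(2)/2, sqrt(2)/2) has norm sqrt(2) -- not preserved.
(B) T(x,y) = (x + y, y): v = (0, 1) has norm |0| + |1| = 1, but T(v) = (1, 1) has norm 2 -- not preserved.
(C) T(x,y) = (x + y, x - y): v = (1, 0) has norm |1| + |0| = 1, but T(v) = (1, 1) has norm 2 -- not preserved.
(D) T(x,y) = (y, x): preserves the norm -- it only permutes the coordinates and/or flips signs, which leaves |x| + |y| unchanged.

Therefore the answer is (D).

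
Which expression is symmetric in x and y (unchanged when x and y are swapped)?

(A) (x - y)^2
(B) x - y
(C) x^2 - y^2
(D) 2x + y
A

A symmetric expression is unchanged when the variables are permuted; here the transformation to test is the swap (x, y) -> (y, x).
Substitute the transformed coordinates into each option and compare with the original:
(A) (x - y)^2  ->  ((y) - (x))^2 = x^2 - 2xy + y^2   [equals (x - y)^2: invariant]
(B) x - y  ->  (y) - (x) = -x + y   [differs from x - y: not invariant]
(C) x^2 - y^2  ->  (y)^2 - (x)^2 = -x^2 + y^2   [differs from x^2 - y^2: not invariant]
(D) 2x + y  ->  2(y) + (x) = x + 2y   [differs from 2x + y: not invariant]

Only option (A), (x - y)^2, is unchanged by the transformation.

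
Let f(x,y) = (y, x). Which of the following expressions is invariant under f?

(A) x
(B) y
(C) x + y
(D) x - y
C

For f(x,y) = (y, x):
After applying f: x' = y, y' = x. So x' + y' = y + x = x + y.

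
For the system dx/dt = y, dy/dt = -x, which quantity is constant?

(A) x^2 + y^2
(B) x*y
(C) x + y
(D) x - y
A

A first integral I satisfies dI/dt = 0 along every solution. Differentiate each option and use the equation of motion:
(A) d/dt[x^2 + y^2] = 2x*dx/dt + 2y*dy/dt = 2x*y + 2y*(-x) = 0
(B) d/dt[x*y] = (dx/dt)y + x(dy/dt) = y^2 - x^2, not identically 0
(C) d/dt[x + y] = y + (-x) = y - x, not identically 0
(D) d/dt[x - y] = y - (-x) = x + y, not identically 0

Only (A) has zero time-derivative. So x^2 + y^2 (the squared radius; trajectories are circles) is the conserved quantity.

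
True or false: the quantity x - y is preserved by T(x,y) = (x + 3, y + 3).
True

Substitute T(x,y) = (x + 3, y + 3) into the expression and compare with the original.

Original: x - y
After applying T: (x + 3) - (y + 3) = x - y

This is identical to the original x - y, so the expression is invariant.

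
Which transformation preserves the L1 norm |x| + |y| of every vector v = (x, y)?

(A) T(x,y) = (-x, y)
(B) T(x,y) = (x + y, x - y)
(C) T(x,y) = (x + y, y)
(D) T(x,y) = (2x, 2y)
A

A transformation preserves a norm if ||T(v)|| = ||v|| for every v; a single vector where the norm changes rules an option out.

(A) T(x,y) = (-x, y): preserves the norm -- it only permutes the coordinates and/or flips signs, which leaves |x| + |y| unchanged.
(B) T(x,y) = (x + y, x - y): v = (1, 0) has norm |1| + |0| = 1, but T(v) = (1, 1) has norm 2 -- not preserved.
(C) T(x,y) = (x + y, y): v = (0, 1) has norm |0| + |1| = 1, but T(v) = (1, 1) has norm 2 -- not preserved.
(D) T(x,y) = (2x, 2y): v = (1, 0) has norm |1| + |0| = 1, but T(v) = (2, 0) has norm 2 -- not preserved.

Therefore the answer is (A).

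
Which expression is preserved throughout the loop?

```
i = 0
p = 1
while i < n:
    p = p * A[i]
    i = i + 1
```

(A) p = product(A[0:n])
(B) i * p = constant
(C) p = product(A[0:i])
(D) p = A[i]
C

A loop invariant must hold before the first iteration and be re-established by every execution of the body.

(C) p = product(A[0:i]): Initially i = 0 and p = 1 = product of the empty slice A[0:0]. If p = product(A[0:i]) holds at the top of an iteration, the body sets p to product(A[0:i]) * A[i] = product(A[0:i+1]) and then i to i+1, so the property is restored. At exit i = n, giving p = product(A[0:n]).

The other options fail:
(A) p = product(A[0:n]): false before the loop (p = 1, not the full product) -- it only becomes true at exit.
(B) i * p = constant: initially i * p = 0, but after one iteration it is 1 * A[0], which is nonzero in general.
(D) p = A[i]: after the first iteration p = A[0] but i = 1; in general p is a product of several elements, not a single one.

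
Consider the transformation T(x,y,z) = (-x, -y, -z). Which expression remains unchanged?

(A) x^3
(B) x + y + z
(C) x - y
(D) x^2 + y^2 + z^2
D

Apply T(x,y,z) = (-x, -y, -z) to each option, i.e. replace (x, y, z) by the transformed coordinates.
Substitute the transformed coordinates into each option and compare with the original:
(A) x^3  ->  (-x)^3 = -x^3   [differs from x^3: not invariant]
(B) x + y + z  ->  (-x) + (-y) + (-z) = -x - y - z   [differs from x + y + z: not invariant]
(C) x - y  ->  (-x) - (-y) = -x + y   [differs from x - y: not invariant]
(D) x^2 + y^2 + z^2  ->  (-x)^2 + (-y)^2 + (-z)^2 = x^2 + y^2 + z^2   [equals x^2 + y^2 + z^2: invariant]

Only option (D), x^2 + y^2 + z^2, is unchanged by the transformation.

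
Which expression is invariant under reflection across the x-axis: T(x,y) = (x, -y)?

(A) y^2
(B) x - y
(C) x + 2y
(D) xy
A

The map is reflection across the x-axis: T(x,y) = (x, -y).
Substitute the transformed coordinates into each option and compare with the original:
(A) y^2  ->  (-y)^2 = y^2   [equals y^2: invariant]
(B) x - y  ->  (x) - (-y) = x + y   [differs from x - y: not invariant]
(C) x + 2y  ->  (x) + 2(-y) = x - 2y   [differs from x + 2y: not invariant]
(D) xy  ->  (x)(-y) = -xy   [differs from xy: not invariant]

Only option (A), y^2, is unchanged by the transformation.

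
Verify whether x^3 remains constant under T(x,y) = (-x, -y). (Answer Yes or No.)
No

Substitute T(x,y) = (-x, -y) into the expression and compare with the original.

Original: x^3
After applying T: (-x)^3 = -x^3

This differs from the original x^3 (difference: -2x^3), so the expression is NOT invariant.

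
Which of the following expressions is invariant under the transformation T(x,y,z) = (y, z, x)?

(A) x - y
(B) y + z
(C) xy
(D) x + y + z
D

Apply T(x,y,z) = (y, z, x) to each option, i.e. replace (x, y, z) by the transformed coordinates.
Substitute the transformed coordinates into each option and compare with the original:
(A) x - y  ->  (y) - (z) = y - z   [differs from x - y: not invariant]
(B) y + z  ->  (z) + (x) = x + z   [differs from y + z: not invariant]
(C) xy  ->  (y)(z) = yz   [differs from xy: not invariant]
(D) x + y + z  ->  (y) + (z) + (x) = x + y + z   [equals x + y + z: invariant]

Only option (D), x + y + z, is unchanged by the transformation.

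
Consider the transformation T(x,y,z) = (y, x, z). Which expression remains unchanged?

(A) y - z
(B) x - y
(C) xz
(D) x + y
D

Apply T(x,y,z) = (y, x, z) to each option, i.e. replace (x, y, z) by the transformed coordinates.
Substitute the transformed coordinates into each option and compare with the original:
(A) y - z  ->  (x) - (z) = x - z   [differs from y - z: not invariant]
(B) x - y  ->  (y) - (x) = -x + y   [differs from x - y: not invariant]
(C) xz  ->  (y)(z) = yz   [differs from xz: not invariant]
(D) x + y  ->  (y) + (x) = x + y   [equals x + y: invariant]

Only option (D), x + y, is unchanged by the transformation.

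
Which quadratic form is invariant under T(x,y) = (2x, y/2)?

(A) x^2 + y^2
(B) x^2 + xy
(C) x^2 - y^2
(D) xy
D

T multiplies x by 2 and divides y by 2.
Substitute the transformed coordinates into each option and compare with the original:
(A) x^2 + y^2  ->  (2x)^2 + (y/2)^2 = 4x^2 + y^2/4   [differs from x^2 + y^2: not invariant]
(B) x^2 + xy  ->  (2x)^2 + (2x)(y/2) = 4x^2 + xy   [differs from x^2 + xy: not invariant]
(C) x^2 - y^2  ->  (2x)^2 - (y/2)^2 = 4x^2 - y^2/4   [differs from x^2 - y^2: not invariant]
(D) xy  ->  (2x)(y/2) = xy   [equals xy: invariant]

Only option (D), xy, is unchanged by the transformation.
The factors 2 and 1/2 cancel only in the pure product xy.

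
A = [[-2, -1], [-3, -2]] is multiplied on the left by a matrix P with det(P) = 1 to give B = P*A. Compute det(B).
1

By the multiplicative property of determinants, det(B) = det(P*A) = det(P) * det(A) = det(A),
so the determinant is invariant under multiplication by any determinant-1 matrix; we just need det(A).

det(A) = (-2)(-2) - (-1)(-3) = 4 - 3 = 1

Therefore det(B) = 1 * 1 = 1.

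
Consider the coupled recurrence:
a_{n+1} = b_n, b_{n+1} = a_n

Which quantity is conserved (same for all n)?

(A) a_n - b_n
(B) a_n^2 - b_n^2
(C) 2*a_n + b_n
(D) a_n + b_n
D

Replace a_n by a_{n+1} = b_n and b_n by b_{n+1} = a_n in each option and simplify:
(A) a_n - b_n  ->  (b_n) - (a_n) = -a_n + b_n   [not conserved]
(B) a_n^2 - b_n^2  ->  (b_n)^2 - (a_n)^2 = -a_n^2 + b_n^2   [not conserved]
(C) 2*a_n + b_n  ->  2*(b_n) + (a_n) = a_n + 2*b_n   [not conserved]
(D) a_n + b_n  ->  (b_n) + (a_n) = a_n + b_n   [conserved]

Only (D) a_n + b_n returns to itself after one step, so it is the conserved quantity.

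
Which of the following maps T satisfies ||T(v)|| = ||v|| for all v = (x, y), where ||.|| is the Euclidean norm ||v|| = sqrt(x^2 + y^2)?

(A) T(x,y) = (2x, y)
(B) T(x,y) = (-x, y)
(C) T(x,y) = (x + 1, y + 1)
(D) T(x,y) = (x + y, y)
B

A transformation preserves a norm if ||T(v)|| = ||v|| for every v; a single vector where the norm changes rules an option out.

(A) T(x,y) = (2x, y): v = (1, 0) has norm sqrt((1)^2 + (0)^2) = 1, but T(v) = (2, 0) has norm 2 -- not preserved.
(B) T(x,y) = (-x, y): preserves the norm -- it is an orthogonal map (a rotation/reflection), and (-x)^2 + (y)^2 simplifies to x^2 + y^2.
(C) T(x,y) = (x + 1, y + 1): v = (1, 0) has norm sqrt((1)^2 + (0)^2) = 1, but T(v) = (2, 1) has norm sqrt(5) -- not preserved.
(D) T(x,y) = (x + y, y): v = (0, 1) has norm sqrt((0)^2 + (1)^2) = 1, but T(v) = (1, 1) has norm sqrt(2) -- not preserved.

Therefore the answer is (B).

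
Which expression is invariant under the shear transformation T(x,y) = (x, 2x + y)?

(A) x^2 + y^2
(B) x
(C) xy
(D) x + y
B

Under the shear T(x,y) = (x, 2x + y):
Substitute the transformed coordinates into each option and compare with the original:
(A) x^2 + y^2  ->  (x)^2 + (2x + y)^2 = 5x^2 + 4xy + y^2   [differs from x^2 + y^2: not invariant]
(B) x  ->  (x) = x   [equals x: invariant]
(C) xy  ->  (x)(2x + y) = 2x^2 + xy   [differs from xy: not invariant]
(D) x + y  ->  (x) + (2x + y) = 3x + y   [differs from x + y: not invariant]

Only option (B), x, is unchanged by the transformation.
A vertical shear moves points parallel to the y-axis, so the x-coordinate (and any function of x alone) is unchanged.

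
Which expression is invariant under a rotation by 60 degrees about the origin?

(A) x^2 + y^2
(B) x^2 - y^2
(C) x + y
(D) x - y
A

A rotation by 60 degrees sends (x, y) to (x/2 - sqrt(3)y/2, sqrt(3)x/2 + y/2).
Substitute the transformed coordinates into each option and compare with the original:
(A) x^2 + y^2  ->  (x/2 - sqrt(3)y/2)^2 + (sqrt(3)x/2 + y/2)^2 = x^2 + y^2   [equals x^2 + y^2: invariant]
(B) x^2 - y^2  ->  (x/2 - sqrt(3)y/2)^2 - (sqrt(3)x/2 + y/2)^2 = -x^2/2 - sqrt(3)xy + y^2/2   [differs from x^2 - y^2: not invariant]
(C) x + y  ->  (x/2 - sqrt(3)y/2) + (sqrt(3)x/2 + y/2) = x/2 + sqrt(3)x/2 - sqrt(3)y/2 + y/2   [differs from x + y: not invariant]
(D) x - y  ->  (x/2 - sqrt(3)y/2) - (sqrt(3)x/2 + y/2) = -sqrt(3)x/2 + x/2 - sqrt(3)y/2 - y/2   [differs from x - y: not invariant]

Only option (A), x^2 + y^2, is unchanged by the transformation.
Geometrically, x^2 + y^2 is the squared distance from the origin, which every rotation about the origin preserves.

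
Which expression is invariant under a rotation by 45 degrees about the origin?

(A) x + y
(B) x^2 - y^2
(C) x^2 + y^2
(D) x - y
C

A rotation by 45 degrees sends (x, y) to (sqrt(2)x/2 - sqrt(2)y/2, sqrt(2)x/2 + sqrt(2)y/2).
Substitute the transformed coordinates into each option and compare with the original:
(A) x + y  ->  (sqrt(2)x/2 - sqrt(2)y/2) + (sqrt(2)x/2 + sqrt(2)y/2) = sqrt(2)x   [differs from x + y: not invariant]
(B) x^2 - y^2  ->  (sqrt(2)x/2 - sqrt(2)y/2)^2 - (sqrt(2)x/2 + sqrt(2)y/2)^2 = -2xy   [differs from x^2 - y^2: not invariant]
(C) x^2 + y^2  ->  (sqrt(2)x/2 - sqrt(2)y/2)^2 + (sqrt(2)x/2 + sqrt(2)y/2)^2 = x^2 + y^2   [equals x^2 + y^2: invariant]
(D) x - y  ->  (sqrt(2)x/2 - sqrt(2)y/2) - (sqrt(2)x/2 + sqrt(2)y/2) = -sqrt(2)y   [differs from x - y: not invariant]

Only option (C), x^2 + y^2, is unchanged by the transformation.
Geometrically, x^2 + y^2 is the squared distance from the origin, which every rotation about the origin preserves.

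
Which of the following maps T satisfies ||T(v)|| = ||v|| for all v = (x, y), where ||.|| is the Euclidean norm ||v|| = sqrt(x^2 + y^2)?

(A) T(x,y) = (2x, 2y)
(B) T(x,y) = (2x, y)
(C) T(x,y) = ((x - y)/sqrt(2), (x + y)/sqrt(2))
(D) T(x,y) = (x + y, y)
C

A transformation preserves a norm if ||T(v)|| = ||v|| for every v; a single vector where the norm changes rules an option out.

(A) T(x,y) = (2x, 2y): v = (1, 0) has norm sqrt((1)^2 + (0)^2) = 1, but T(v) = (2, 0) has norm 2 -- not preserved.
(B) T(x,y) = (2x, y): v = (1, 0) has norm sqrt((1)^2 + (0)^2) = 1, but T(v) = (2, 0) has norm 2 -- not preserved.
(C) T(x,y) = ((x - y)/sqrt(2), (x + y)/sqrt(2)): preserves the norm -- it is an orthogonal map (a rotation/reflection), and (sqrt(2)(x - y)/2)^2 + (sqrt(2)(x + y)/2)^2 simplifies to x^2 + y^2.
(D) T(x,y) = (x + y, y): v = (0, 1) has norm sqrt((0)^2 + (1)^2) = 1, but T(v) = (1, 1) has norm sqrt(2) -- not preserved.

Therefore the answer is (C).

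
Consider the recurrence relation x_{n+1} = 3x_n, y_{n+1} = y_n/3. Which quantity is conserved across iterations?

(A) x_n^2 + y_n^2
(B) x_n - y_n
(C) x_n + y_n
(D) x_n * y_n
D

For the recurrence x_{n+1} = 3x_n, y_{n+1} = y_n/3:

x_{n+1} * y_{n+1} = (3x_n) * (y_n/3) = x_n * y_n
The product is conserved.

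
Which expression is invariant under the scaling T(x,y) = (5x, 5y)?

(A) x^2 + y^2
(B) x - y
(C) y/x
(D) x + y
C

Under the uniform scaling T(x,y) = (5x, 5y):
Substitute the transformed coordinates into each option and compare with the original:
(A) x^2 + y^2  ->  (5x)^2 + (5y)^2 = 25x^2 + 25y^2   [differs from x^2 + y^2: not invariant]
(B) x - y  ->  (5x) - (5y) = 5x - 5y   [differs from x - y: not invariant]
(C) y/x  ->  (5y)/(5x) = y/x   [equals y/x: invariant]
(D) x + y  ->  (5x) + (5y) = 5x + 5y   [differs from x + y: not invariant]

Only option (C), y/x, is unchanged by the transformation.
The common factor 5 cancels in a ratio of coordinates, while sums, products and sums of squares pick up factors of 5 or 25.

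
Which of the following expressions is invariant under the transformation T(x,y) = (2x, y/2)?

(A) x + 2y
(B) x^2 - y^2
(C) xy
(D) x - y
C

An expression E(x,y) is invariant under T if E(T(x,y)) = E(x,y). Here T(x,y) = (2x, y/2).
Substitute the transformed coordinates into each option and compare with the original:
(A) x + 2y  ->  (2x) + 2(y/2) = 2x + y   [differs from x + 2y: not invariant]
(B) x^2 - y^2  ->  (2x)^2 - (y/2)^2 = 4x^2 - y^2/4   [differs from x^2 - y^2: not invariant]
(C) xy  ->  (2x)(y/2) = xy   [equals xy: invariant]
(D) x - y  ->  (2x) - (y/2) = 2x - y/2   [differs from x - y: not invariant]

Only option (C), xy, is unchanged by the transformation.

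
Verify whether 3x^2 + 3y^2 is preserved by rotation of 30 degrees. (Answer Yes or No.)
Yes

Applying rotation by 30 degrees: x' = x*cos(30 degrees) - y*sin(30 degrees) = sqrt(3)x/2 - y/2, y' = x*sin(30 degrees) + y*cos(30 degrees) = x/2 + sqrt(3)y/2

Substituting into 3x^2 + 3y^2:
3(sqrt(3)x/2 - y/2)^2 + 3(x/2 + sqrt(3)y/2)^2
= 3x^2 + 3y^2

This equals the original expression 3x^2 + 3y^2, so it IS invariant.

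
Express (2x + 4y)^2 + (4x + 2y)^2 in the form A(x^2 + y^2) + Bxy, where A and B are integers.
20(x^2 + y^2) + 32xy

Expanding: (2x + 4y)^2 = 4x^2 + 16xy + 16y^2
(4x + 2y)^2 = 16x^2 + 16xy + 4y^2
Sum = (4+16)(x^2+y^2) + 32xy = 20(x^2 + y^2) + 32xy
This is symmetric in x and y.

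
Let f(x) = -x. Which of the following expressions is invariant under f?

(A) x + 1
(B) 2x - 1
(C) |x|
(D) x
C

For f(x) = -x:
Applying f replaces x by -x. Since |-x| = |x|, the absolute value is unchanged by f, whereas x -> -x, 2x - 1 -> -2x - 1 and x + 1 -> -x + 1 all change.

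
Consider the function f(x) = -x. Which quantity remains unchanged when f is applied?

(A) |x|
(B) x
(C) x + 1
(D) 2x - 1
A

For f(x) = -x:
Applying f replaces x by -x. Since |-x| = |x|, the absolute value is unchanged by f, whereas x -> -x, 2x - 1 -> -2x - 1 and x + 1 -> -x + 1 all change.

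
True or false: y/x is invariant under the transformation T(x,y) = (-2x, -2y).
True

Substitute T(x,y) = (-2x, -2y) into the expression and compare with the original.

Original: y/x
After applying T: (-2y)/(-2x) = y/x

This is identical to the original y/x, so the expression is invariant.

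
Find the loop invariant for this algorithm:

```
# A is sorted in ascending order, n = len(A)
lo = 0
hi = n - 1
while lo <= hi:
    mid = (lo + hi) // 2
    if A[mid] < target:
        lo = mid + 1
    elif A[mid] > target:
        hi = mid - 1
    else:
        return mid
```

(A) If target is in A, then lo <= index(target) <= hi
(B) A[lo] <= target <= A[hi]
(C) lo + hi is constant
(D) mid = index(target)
A

A loop invariant must hold before the first iteration and be re-established by every execution of the body.

(A) If target is in A, then lo <= index(target) <= hi: Before the loop [lo, hi] = [0, n-1] covers every index. When A[mid] < target, sortedness puts target strictly to the right of mid, so setting lo = mid + 1 keeps index(target) in [lo, hi]; symmetrically for hi = mid - 1. Hence 'if target is in A then lo <= index(target) <= hi' holds after every iteration, and when lo > hi it proves target is absent.

The other options fail:
(B) A[lo] <= target <= A[hi]: fails when target is not in A (e.g. target < A[0] already violates it before the loop), so it is not maintained in general.
(C) lo + hi is constant: each iteration moves exactly one of lo, hi, so lo + hi changes (e.g. 0 + (n-1) becomes (mid+1) + (n-1)).
(D) mid = index(target): mid is just the current probe; it equals index(target) only on the iteration that returns.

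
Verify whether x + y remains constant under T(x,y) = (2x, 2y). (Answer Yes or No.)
No

Substitute T(x,y) = (2x, 2y) into the expression and compare with the original.

Original: x + y
After applying T: (2x) + (2y) = 2x + 2y

This differs from the original x + y (difference: x + y), so the expression is NOT invariant.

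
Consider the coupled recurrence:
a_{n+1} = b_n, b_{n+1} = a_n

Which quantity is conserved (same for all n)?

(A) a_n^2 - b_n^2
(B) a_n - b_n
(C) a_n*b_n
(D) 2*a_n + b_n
C

Replace a_n by a_{n+1} = b_n and b_n by b_{n+1} = a_n in each option and simplify:
(A) a_n^2 - b_n^2  ->  (b_n)^2 - (a_n)^2 = -a_n^2 + b_n^2   [not conserved]
(B) a_n - b_n  ->  (b_n) - (a_n) = -a_n + b_n   [not conserved]
(C) a_n*b_n  ->  (b_n)*(a_n) = a_n*b_n   [conserved]
(D) 2*a_n + b_n  ->  2*(b_n) + (a_n) = a_n + 2*b_n   [not conserved]

Only (C) a_n*b_n returns to itself after one step, so it is the conserved quantity.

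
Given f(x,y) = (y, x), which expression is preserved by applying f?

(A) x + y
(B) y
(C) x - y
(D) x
A

For f(x,y) = (y, x):
After applying f: x' = y, y' = x. So x' + y' = y + x = x + y.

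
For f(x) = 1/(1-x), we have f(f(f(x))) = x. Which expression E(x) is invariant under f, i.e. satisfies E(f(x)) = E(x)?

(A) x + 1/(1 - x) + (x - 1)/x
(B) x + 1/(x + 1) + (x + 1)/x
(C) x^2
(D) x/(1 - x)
A

Replace x by f(x) = 1/(1 - x) in each option and simplify. As a quick numerical cross-check, also compare E(3) with E(f(3)) = E(-1/2).

(A) x + 1/(1 - x) + (x - 1)/x  ->  (1/(1 - x)) + 1/(1 - (1/(1 - x))) + ((1/(1 - x)) - 1)/(1/(1 - x)), which simplifies back to x + 1/(1 - x) + (x - 1)/x; check: E(3) = 19/6, E(-1/2) = 19/6.   [invariant]
(B) x + 1/(x + 1) + (x + 1)/x  ->  (1/(1 - x)) + 1/((1/(1 - x)) + 1) + ((1/(1 - x)) + 1)/(1/(1 - x)) = (-x^3 + 6x^2 - 11x + 7)/(x^2 - 3x + 2); check: E(3) = 55/12 but E(-1/2) = 1/2.   [not invariant]
(C) x^2  ->  (1/(1 - x))^2 = (x - 1)^(-2); check: E(3) = 9 but E(-1/2) = 1/4.   [not invariant]
(D) x/(1 - x)  ->  (1/(1 - x))/(1 - (1/(1 - x))) = -1/x; check: E(3) = -3/2 but E(-1/2) = -1/3.   [not invariant]

Only (A) is unchanged. Indeed f(f(x)) = 1/(1 - 1/(1-x)) = (1-x)/(-x) = (x-1)/x, so E(x) = x + f(x) + f(f(x)) is the sum over the whole 3-cycle; applying f just permutes the three terms cyclically (x -> f(x) -> f(f(x)) -> x), leaving the sum unchanged.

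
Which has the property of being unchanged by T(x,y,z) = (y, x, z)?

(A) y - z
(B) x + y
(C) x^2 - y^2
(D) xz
B

Apply T(x,y,z) = (y, x, z) to each option, i.e. replace (x, y, z) by the transformed coordinates.
Substitute the transformed coordinates into each option and compare with the original:
(A) y - z  ->  (x) - (z) = x - z   [differs from y - z: not invariant]
(B) x + y  ->  (y) + (x) = x + y   [equals x + y: invariant]
(C) x^2 - y^2  ->  (y)^2 - (x)^2 = -x^2 + y^2   [differs from x^2 - y^2: not invariant]
(D) xz  ->  (y)(z) = yz   [differs from xz: not invariant]

Only option (B), x + y, is unchanged by the transformation.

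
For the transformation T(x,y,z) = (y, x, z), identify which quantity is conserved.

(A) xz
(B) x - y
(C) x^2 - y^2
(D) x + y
D

Apply T(x,y,z) = (y, x, z) to each option, i.e. replace (x, y, z) by the transformed coordinates.
Substitute the transformed coordinates into each option and compare with the original:
(A) xz  ->  (y)(z) = yz   [differs from xz: not invariant]
(B) x - y  ->  (y) - (x) = -x + y   [differs from x - y: not invariant]
(C) x^2 - y^2  ->  (y)^2 - (x)^2 = -x^2 + y^2   [differs from x^2 - y^2: not invariant]
(D) x + y  ->  (y) + (x) = x + y   [equals x + y: invariant]

Only option (D), x + y, is unchanged by the transformation.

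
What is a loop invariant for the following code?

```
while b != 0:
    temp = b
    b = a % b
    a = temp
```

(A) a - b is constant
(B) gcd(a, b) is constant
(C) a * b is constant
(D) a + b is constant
B

A loop invariant must hold before the first iteration and be re-established by every execution of the body.

(B) gcd(a, b) is constant: One iteration replaces (a, b) by (b, a mod b). Since a mod b = a - q*b for an integer q, any common divisor of a and b divides b and a mod b, and conversely; hence gcd(b, a mod b) = gcd(a, b). For instance (29, 5) -> (5, 4) keeps gcd = 1. At exit b = 0 and a = gcd of the original inputs.

The other options fail:
(A) a - b is constant: e.g. (a, b) = (29, 5) -> (5, 4): the difference goes from 24 to 1.
(C) a * b is constant: e.g. (a, b) = (29, 5) -> (5, 4): the product goes from 145 to 20.
(D) a + b is constant: e.g. (a, b) = (29, 5) -> (5, 4): the sum goes from 34 to 9.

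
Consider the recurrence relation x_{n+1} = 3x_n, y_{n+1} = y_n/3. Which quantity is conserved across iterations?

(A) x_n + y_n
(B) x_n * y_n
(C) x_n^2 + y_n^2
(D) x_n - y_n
B

For the recurrence x_{n+1} = 3x_n, y_{n+1} = y_n/3:

x_{n+1} * y_{n+1} = (3x_n) * (y_n/3) = x_n * y_n
The product is conserved.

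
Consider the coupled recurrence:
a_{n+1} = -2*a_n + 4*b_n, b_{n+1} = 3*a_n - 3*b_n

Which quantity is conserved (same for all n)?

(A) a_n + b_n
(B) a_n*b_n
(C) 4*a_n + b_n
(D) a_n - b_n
A

Replace a_n by a_{n+1} = -2*a_n + 4*b_n and b_n by b_{n+1} = 3*a_n - 3*b_n in each option and simplify:
(A) a_n + b_n  ->  (-2*a_n + 4*b_n) + (3*a_n - 3*b_n) = a_n + b_n   [conserved]
(B) a_n*b_n  ->  (-2*a_n + 4*b_n)*(3*a_n - 3*b_n) = -6*a_n^2 + 18*a_n*b_n - 12*b_n^2   [not conserved]
(C) 4*a_n + b_n  ->  4*(-2*a_n + 4*b_n) + (3*a_n - 3*b_n) = -5*a_n + 13*b_n   [not conserved]
(D) a_n - b_n  ->  (-2*a_n + 4*b_n) - (3*a_n - 3*b_n) = -5*a_n + 7*b_n   [not conserved]

Only (A) a_n + b_n returns to itself after one step, so it is the conserved quantity.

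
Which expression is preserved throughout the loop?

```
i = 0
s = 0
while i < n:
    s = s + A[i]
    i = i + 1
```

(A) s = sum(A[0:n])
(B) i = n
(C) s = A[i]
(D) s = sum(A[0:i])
D

A loop invariant must hold before the first iteration and be re-established by every execution of the body.

(D) s = sum(A[0:i]): Initially i = 0 and s = 0 = sum of the empty slice A[0:0]. If s = sum(A[0:i]) holds at the top of an iteration, the body sets s to sum(A[0:i]) + A[i] = sum(A[0:i+1]) and then i to i+1, so s = sum(A[0:i]) holds again. At exit i = n, giving s = sum(A[0:n]).

The other options fail:
(A) s = sum(A[0:n]): false before the loop (s = 0, not the full sum) -- it only becomes true at exit.
(B) i = n: false initially (i = 0); it is the exit condition, not an invariant.
(C) s = A[i]: after the first iteration s = A[0] but i = 1, so s = A[i] compares s with the wrong element (and fails in general).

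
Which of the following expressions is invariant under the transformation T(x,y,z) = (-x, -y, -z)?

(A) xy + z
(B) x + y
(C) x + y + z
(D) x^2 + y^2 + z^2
D

Apply T(x,y,z) = (-x, -y, -z) to each option, i.e. replace (x, y, z) by the transformed coordinates.
Substitute the transformed coordinates into each option and compare with the original:
(A) xy + z  ->  (-x)(-y) + (-z) = xy - z   [differs from xy + z: not invariant]
(B) x + y  ->  (-x) + (-y) = -x - y   [differs from x + y: not invariant]
(C) x + y + z  ->  (-x) + (-y) + (-z) = -x - y - z   [differs from x + y + z: not invariant]
(D) x^2 + y^2 + z^2  ->  (-x)^2 + (-y)^2 + (-z)^2 = x^2 + y^2 + z^2   [equals x^2 + y^2 + z^2: invariant]

Only option (D), x^2 + y^2 + z^2, is unchanged by the transformation.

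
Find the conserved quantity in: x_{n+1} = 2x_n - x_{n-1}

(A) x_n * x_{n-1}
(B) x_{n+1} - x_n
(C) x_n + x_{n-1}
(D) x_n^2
B

For the recurrence x_{n+1} = 2x_n - x_{n-1}:

If x_{n+1} = 2x_n - x_{n-1}, then:
x_{n+1} - x_n = x_n - x_{n-1}
The first difference is constant throughout the sequence.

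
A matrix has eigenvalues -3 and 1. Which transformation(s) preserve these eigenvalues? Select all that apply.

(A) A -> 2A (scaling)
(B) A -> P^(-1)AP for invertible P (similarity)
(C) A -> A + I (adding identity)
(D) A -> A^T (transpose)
B and D

Eigenvalues are preserved by:
1. Similarity transformations: A -> P^(-1)AP (same characteristic polynomial)
2. Transpose: A^T has the same eigenvalues as A

Eigenvalues are NOT preserved by:
- Adding identity: eigenvalues become -3+1, 1+1
- Scaling: eigenvalues become -6, 2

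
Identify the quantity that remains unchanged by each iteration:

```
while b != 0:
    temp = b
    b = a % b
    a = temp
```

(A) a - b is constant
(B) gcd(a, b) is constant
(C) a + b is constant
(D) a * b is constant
B

A loop invariant must hold before the first iteration and be re-established by every execution of the body.

(B) gcd(a, b) is constant: One iteration replaces (a, b) by (b, a mod b). Since a mod b = a - q*b for an integer q, any common divisor of a and b divides b and a mod b, and conversely; hence gcd(b, a mod b) = gcd(a, b). For instance (18, 11) -> (11, 7) keeps gcd = 1. At exit b = 0 and a = gcd of the original inputs.

The other options fail:
(A) a - b is constant: e.g. (a, b) = (18, 11) -> (11, 7): the difference goes from 7 to 4.
(C) a + b is constant: e.g. (a, b) = (18, 11) -> (11, 7): the sum goes from 29 to 18.
(D) a * b is constant: e.g. (a, b) = (18, 11) -> (11, 7): the product goes from 198 to 77.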